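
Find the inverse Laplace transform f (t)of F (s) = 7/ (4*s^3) 7*t^2/8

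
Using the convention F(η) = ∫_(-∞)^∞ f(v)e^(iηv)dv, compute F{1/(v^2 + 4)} pi*exp(-2*Abs(η))/2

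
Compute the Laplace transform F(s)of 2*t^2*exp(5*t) 4/(s - 5)^3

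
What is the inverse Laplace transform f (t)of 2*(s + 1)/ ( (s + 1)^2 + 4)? 2*exp (-t)*cos (2*t)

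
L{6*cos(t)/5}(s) 6*s/(5*(s^2+1))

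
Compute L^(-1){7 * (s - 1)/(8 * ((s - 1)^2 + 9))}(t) 7 * exp(t) * cos(3 * t)/8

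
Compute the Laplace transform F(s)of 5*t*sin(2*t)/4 5*s/(s^2 + 4)^2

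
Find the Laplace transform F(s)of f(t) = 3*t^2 6/s^3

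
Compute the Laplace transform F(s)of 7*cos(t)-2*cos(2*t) 7*s/(s^2 + 1)-2*s/(s^2 + 4)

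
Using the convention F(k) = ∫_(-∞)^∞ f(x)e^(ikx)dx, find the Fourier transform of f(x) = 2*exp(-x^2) 2*sqrt(pi)*exp(-k^2/4)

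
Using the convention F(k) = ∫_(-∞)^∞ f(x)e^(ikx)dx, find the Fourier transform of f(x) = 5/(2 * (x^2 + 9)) 5 * pi * exp(-3 * Abs(k))/6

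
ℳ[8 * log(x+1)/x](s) -8 * pi * csc(pi * s)/(s - 1)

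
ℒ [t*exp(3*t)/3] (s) 1/(3*(s - 3)^2)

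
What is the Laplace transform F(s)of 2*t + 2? 2/s^2 + 2/s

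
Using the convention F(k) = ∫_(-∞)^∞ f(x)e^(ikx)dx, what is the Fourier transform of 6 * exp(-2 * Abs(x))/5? 24/(5 * (k^2+4))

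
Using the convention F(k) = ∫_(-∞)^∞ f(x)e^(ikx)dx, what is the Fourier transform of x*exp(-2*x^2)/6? sqrt(2)*I*sqrt(pi)*k*exp(-k^2/8)/48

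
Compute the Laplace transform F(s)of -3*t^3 -18/s^4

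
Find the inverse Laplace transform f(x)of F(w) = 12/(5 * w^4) 2 * x^3/5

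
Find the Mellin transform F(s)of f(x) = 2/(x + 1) 2*pi*csc(pi*s)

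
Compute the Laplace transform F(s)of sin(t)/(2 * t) atan(1/s)/2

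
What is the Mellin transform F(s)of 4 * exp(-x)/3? 4 * gamma(s)/3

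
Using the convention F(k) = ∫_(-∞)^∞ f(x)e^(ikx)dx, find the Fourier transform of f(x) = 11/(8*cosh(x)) 11*pi/(8*cosh(pi*k/2))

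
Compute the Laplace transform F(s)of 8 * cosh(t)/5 8 * s/(5 * (s^2 - 1))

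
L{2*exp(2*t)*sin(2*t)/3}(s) 4/(3*((s - 2)^2 + 4))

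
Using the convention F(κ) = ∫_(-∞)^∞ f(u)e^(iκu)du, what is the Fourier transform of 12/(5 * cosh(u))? 12 * pi/(5 * cosh(pi * κ/2))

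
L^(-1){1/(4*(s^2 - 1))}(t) sinh(t)/4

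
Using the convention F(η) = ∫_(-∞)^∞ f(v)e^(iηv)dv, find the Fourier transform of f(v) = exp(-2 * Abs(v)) 4/(η^2 + 4)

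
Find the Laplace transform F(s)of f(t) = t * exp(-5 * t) (s + 5)^(-2)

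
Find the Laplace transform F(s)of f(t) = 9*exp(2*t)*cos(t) 9*(s - 2)/((s - 2)^2 + 1)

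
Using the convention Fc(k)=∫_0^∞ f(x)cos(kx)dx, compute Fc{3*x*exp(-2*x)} 3*(4 - k^2)/(k^2 + 4)^2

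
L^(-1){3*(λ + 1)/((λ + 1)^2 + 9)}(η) 3*exp(-η)*cos(3*η)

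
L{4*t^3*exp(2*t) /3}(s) 8/(s - 2) ^4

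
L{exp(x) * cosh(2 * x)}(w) (w - 1)/((w - 1)^2 - 4)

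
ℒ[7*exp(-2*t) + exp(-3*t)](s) 7/(s + 2) + 1/(s + 3)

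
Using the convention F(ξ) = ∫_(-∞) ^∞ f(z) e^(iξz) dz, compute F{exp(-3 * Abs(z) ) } 6/(ξ^2 + 9) 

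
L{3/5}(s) 3/(5 * s)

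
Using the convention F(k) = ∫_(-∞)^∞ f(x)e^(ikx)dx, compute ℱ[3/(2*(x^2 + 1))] 3*pi*exp(-Abs(k))/2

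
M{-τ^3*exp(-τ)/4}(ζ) -gamma(ζ + 3)/4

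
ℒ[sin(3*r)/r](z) atan(3/z)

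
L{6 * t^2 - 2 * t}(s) 12/s^3 - 2/s^2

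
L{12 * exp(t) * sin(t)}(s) 12/((s - 1)^2 + 1)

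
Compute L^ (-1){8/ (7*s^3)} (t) 4*t^2/7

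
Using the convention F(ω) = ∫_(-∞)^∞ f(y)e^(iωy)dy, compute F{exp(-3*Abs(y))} 6/(ω^2 + 9)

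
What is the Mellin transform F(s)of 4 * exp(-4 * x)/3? 2^(2 - 2 * s) * gamma(s)/3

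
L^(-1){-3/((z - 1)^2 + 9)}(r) -exp(r) * sin(3 * r)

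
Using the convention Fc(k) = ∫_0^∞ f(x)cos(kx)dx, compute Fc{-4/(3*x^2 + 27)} -2*pi*exp(-3*k)/9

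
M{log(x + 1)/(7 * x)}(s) -pi * csc(pi * s)/(7 * s - 7)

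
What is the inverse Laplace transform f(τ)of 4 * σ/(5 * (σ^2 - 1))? 4 * cosh(τ)/5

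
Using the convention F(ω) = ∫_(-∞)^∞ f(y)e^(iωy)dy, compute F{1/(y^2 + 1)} pi*exp(-Abs(ω))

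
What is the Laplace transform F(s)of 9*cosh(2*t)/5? 9*s/(5*(s^2 - 4))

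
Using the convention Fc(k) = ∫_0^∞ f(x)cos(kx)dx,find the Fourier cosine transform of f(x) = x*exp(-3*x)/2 (9 - k^2)/(2*(k^2 + 9)^2)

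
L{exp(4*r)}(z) 1/(z - 4)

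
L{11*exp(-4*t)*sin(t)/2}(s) 11/(2*((s + 4)^2 + 1))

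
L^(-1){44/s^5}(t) 11 * t^4/6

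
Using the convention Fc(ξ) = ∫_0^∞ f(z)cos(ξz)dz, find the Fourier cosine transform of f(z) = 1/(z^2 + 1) pi*exp(-ξ)/2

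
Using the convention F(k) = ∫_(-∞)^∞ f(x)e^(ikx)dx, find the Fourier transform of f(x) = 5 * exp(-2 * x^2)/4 5 * sqrt(2) * sqrt(pi) * exp(-k^2/8)/8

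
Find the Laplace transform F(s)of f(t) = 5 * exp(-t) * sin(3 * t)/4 15/(4 * ((s+1)^2+9))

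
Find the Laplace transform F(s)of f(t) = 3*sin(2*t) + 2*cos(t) 6/(s^2 + 4) + 2*s/(s^2 + 1)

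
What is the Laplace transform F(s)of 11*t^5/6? 220/s^6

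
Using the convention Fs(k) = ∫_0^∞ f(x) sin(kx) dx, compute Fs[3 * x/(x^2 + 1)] 3 * pi * exp(-k) /2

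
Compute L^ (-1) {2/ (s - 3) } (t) 2*exp (3*t) 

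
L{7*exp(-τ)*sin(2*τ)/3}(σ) 14/(3*((σ + 1)^2 + 4))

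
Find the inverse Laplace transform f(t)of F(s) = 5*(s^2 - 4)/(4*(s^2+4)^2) 5*t*cos(2*t)/4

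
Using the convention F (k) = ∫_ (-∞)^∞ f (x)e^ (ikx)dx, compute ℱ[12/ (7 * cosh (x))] 12 * pi/ (7 * cosh (pi * k/2))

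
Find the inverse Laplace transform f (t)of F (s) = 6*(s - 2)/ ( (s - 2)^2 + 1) 6*exp (2*t)*cos (t)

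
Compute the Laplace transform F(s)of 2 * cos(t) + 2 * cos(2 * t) 2 * s/(s^2 + 4) + 2 * s/(s^2 + 1)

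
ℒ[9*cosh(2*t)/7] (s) 9*s/(7*(s^2 - 4))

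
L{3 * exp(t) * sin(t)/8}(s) 3/(8 * ((s - 1)^2+1))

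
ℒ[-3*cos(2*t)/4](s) -3*s/(4*s^2 + 16)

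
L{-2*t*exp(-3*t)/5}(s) -2/(5*(s+3)^2)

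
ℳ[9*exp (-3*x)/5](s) 3^ (2 - s)*gamma (s)/5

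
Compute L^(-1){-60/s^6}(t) -t^5/2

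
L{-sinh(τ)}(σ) -1/(σ^2 - 1)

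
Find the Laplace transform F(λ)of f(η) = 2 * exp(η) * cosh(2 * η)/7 2 * (λ - 1)/(7 * ((λ - 1)^2-4))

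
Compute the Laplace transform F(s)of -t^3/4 -3/(2 * s^4)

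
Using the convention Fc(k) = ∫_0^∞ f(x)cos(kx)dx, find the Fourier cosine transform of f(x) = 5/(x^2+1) 5*pi*exp(-k)/2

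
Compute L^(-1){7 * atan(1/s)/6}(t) 7 * sin(t)/(6 * t)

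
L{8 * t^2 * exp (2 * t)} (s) 16/ (s - 2)^3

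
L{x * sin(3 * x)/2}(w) 3 * w/(w^2 + 9)^2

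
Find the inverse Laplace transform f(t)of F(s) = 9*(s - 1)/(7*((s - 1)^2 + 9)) 9*exp(t)*cos(3*t)/7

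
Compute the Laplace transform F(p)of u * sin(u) 2 * p/(p^2 + 1)^2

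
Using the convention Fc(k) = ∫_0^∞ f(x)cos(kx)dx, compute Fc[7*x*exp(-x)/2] 7*(1 - k^2)/(2*(k^2 + 1)^2)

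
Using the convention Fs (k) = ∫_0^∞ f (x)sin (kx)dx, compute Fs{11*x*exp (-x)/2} 11*k/ (k^2+1)^2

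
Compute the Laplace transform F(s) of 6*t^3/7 36/(7*s^4) 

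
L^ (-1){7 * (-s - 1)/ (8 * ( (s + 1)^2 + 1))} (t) -7 * exp (-t) * cos (t)/8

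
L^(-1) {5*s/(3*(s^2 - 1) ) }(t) 5*cosh(t) /3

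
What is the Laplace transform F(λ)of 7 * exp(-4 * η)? 7/(λ + 4)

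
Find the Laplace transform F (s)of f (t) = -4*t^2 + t s^ (-2) - 8/s^3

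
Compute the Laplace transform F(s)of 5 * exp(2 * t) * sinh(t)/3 5/(3 * ((s - 2)^2 - 1))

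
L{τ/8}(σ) 1/(8*σ^2)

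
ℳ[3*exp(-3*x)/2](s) 3^(1 - s)*gamma(s)/2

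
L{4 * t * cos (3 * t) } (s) 4 * (s^2-9) / (s^2 + 9) ^2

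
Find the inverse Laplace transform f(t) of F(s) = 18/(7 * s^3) 9 * t^2/7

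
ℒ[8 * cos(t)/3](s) 8 * s/(3 * (s^2+1))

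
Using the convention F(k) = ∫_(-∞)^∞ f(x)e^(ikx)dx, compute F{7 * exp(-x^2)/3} 7 * sqrt(pi) * exp(-k^2/4)/3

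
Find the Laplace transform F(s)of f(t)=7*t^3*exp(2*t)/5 42/(5*(s - 2)^4)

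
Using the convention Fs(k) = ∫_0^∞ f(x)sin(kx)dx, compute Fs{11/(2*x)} 11*pi/4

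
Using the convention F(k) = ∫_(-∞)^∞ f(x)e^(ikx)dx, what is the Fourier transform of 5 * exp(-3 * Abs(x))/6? 5/(k^2 + 9)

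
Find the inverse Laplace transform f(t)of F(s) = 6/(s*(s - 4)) 3*exp(2*t)*sinh(2*t)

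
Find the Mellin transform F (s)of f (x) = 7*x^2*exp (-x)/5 7*gamma (s + 2)/5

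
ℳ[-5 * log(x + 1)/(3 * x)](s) 5 * pi * csc(pi * s)/(3 * (s - 1))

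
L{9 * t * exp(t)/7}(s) 9/(7 * (s - 1)^2)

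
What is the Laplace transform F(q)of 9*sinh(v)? 9/(q^2 - 1)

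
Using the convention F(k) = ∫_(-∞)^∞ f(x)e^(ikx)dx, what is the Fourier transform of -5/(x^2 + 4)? -5*pi*exp(-2*Abs(k))/2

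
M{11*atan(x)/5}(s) -11*pi*sec(pi*s/2)/(10*s)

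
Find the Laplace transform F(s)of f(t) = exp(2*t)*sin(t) 1/((s - 2)^2 + 1)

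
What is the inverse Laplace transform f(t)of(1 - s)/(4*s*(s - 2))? -exp(t)*cosh(t)/4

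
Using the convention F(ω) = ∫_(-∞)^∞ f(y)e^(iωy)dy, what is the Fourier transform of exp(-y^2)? sqrt(pi) * exp(-ω^2/4)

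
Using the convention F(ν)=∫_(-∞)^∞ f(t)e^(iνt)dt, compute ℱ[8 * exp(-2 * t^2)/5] 4 * sqrt(2) * sqrt(pi) * exp(-ν^2/8)/5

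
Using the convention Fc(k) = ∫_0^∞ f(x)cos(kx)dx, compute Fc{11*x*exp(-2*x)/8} 11*(4 - k^2)/(8*(k^2 + 4)^2)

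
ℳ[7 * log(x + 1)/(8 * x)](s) -7 * pi * csc(pi * s)/(8 * s - 8)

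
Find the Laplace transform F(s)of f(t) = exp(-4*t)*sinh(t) 1/((s+4)^2 - 1)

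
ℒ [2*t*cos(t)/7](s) 2*(s^2 - 1)/(7*(s^2+1)^2)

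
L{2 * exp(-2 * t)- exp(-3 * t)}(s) 2/(s + 2) - 1/(s + 3)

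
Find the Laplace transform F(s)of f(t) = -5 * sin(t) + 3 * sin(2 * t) 6/(s^2 + 4) - 5/(s^2 + 1)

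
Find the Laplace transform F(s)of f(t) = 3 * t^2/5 6/(5 * s^3)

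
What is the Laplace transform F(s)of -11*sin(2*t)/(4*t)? -11*atan(2/s)/4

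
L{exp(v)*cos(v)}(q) (q - 1)/((q - 1)^2+1)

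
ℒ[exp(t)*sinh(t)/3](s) 1/(3*s*(s - 2))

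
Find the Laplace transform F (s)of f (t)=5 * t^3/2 15/s^4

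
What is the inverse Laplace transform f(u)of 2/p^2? 2*u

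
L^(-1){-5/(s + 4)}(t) -5 * exp(-4 * t)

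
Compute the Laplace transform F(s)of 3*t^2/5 6/(5*s^3)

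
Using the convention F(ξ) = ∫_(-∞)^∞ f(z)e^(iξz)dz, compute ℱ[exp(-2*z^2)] sqrt(2)*sqrt(pi)*exp(-ξ^2/8)/2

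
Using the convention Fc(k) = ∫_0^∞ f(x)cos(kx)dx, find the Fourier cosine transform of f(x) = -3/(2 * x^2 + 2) -3 * pi * exp(-k)/4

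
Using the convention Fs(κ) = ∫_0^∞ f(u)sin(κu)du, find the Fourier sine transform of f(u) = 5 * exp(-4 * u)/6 5 * κ/(6 * (κ^2 + 16))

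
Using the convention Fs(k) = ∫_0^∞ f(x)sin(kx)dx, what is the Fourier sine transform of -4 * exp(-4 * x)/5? -4 * k/(5 * k^2 + 80)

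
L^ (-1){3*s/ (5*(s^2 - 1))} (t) 3*cosh (t)/5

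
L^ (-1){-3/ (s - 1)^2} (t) -3 * t * exp (t)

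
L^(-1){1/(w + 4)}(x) exp(-4 * x)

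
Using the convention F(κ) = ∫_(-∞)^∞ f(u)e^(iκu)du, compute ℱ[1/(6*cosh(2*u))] pi/(12*cosh(pi*κ/4))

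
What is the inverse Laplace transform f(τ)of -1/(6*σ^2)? -τ/6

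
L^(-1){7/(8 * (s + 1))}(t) 7 * exp(-t)/8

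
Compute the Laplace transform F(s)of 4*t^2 8/s^3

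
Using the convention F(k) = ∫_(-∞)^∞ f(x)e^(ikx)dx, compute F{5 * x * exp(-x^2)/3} 5 * I * sqrt(pi) * k * exp(-k^2/4)/6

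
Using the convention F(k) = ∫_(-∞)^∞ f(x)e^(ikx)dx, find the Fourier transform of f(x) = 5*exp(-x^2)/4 5*sqrt(pi)*exp(-k^2/4)/4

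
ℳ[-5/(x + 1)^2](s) 5*pi*(s - 1)/sin(pi*s)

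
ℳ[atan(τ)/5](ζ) -pi*sec(pi*ζ/2)/(10*ζ)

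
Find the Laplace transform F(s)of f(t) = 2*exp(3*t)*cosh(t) 2*(s - 3)/((s - 3)^2 - 1)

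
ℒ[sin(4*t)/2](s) 2/(s^2 + 16)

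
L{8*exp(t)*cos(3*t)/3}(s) 8*(s - 1)/(3*((s - 1)^2 + 9))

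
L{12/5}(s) 12/(5 * s)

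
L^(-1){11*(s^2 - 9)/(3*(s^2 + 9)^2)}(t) 11*t*cos(3*t)/3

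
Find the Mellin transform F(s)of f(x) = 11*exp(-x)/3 11*gamma(s)/3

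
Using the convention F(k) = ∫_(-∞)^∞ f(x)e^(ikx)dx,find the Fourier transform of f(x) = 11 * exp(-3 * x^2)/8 11 * sqrt(3) * sqrt(pi) * exp(-k^2/12)/24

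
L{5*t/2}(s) 5/(2*s^2)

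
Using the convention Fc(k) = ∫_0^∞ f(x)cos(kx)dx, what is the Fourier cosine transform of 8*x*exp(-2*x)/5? 8*(4 - k^2)/(5*(k^2+4)^2)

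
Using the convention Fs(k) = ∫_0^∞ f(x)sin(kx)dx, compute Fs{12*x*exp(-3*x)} 72*k/(k^2+9)^2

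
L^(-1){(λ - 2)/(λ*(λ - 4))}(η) exp(2*η)*cosh(2*η)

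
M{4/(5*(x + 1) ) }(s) 4*pi*csc(pi*s) /5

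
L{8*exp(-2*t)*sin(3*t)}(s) 24/((s + 2)^2 + 9)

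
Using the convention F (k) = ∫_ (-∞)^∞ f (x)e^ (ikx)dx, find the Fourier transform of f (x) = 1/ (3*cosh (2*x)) pi/ (6*cosh (pi*k/4))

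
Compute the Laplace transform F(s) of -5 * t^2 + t s^(-2) - 10/s^3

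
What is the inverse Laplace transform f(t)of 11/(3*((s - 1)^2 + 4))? 11*exp(t)*sin(2*t)/6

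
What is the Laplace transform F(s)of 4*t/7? 4/(7*s^2)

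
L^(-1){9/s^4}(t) 3*t^3/2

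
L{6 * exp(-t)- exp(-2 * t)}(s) 6/(s + 1) - 1/(s + 2)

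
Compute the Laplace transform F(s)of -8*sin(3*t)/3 -8/(s^2 + 9)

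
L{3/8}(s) 3/(8*s)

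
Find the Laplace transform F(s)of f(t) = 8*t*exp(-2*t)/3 8/(3*(s + 2)^2)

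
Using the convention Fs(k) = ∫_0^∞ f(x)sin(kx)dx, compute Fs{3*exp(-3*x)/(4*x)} 3*atan(k/3)/4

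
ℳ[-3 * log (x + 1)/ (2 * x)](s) 3 * pi * csc (pi * s)/ (2 * (s - 1))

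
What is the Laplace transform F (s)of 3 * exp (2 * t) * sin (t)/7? 3/ (7 * ( (s - 2)^2 + 1))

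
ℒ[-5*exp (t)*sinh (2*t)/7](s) -10/ (7*(s - 1)^2-28)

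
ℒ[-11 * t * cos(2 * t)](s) 11 * (4 - s^2)/(s^2 + 4)^2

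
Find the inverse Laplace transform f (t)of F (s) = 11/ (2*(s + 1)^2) 11*t*exp (-t)/2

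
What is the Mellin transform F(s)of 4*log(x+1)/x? -4*pi*csc(pi*s)/(s - 1)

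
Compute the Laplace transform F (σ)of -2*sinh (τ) -2/ (σ^2 - 1)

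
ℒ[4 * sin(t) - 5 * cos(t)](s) 4/(s^2+1) - 5 * s/(s^2+1)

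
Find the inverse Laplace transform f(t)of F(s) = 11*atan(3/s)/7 11*sin(3*t)/(7*t)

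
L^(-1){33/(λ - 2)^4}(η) 11 * η^3 * exp(2 * η)/2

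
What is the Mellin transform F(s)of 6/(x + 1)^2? -6*pi*(s - 1)/sin(pi*s)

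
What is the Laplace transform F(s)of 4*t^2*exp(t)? 8/(s - 1)^3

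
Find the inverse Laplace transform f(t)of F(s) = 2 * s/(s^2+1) 2 * cos(t)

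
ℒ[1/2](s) 1/(2*s)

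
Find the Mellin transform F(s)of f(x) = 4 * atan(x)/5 -2 * pi * sec(pi * s/2)/(5 * s)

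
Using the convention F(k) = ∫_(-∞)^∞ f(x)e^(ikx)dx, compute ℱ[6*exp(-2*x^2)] 3*sqrt(2)*sqrt(pi)*exp(-k^2/8)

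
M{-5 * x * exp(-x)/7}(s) -5 * gamma(s + 1)/7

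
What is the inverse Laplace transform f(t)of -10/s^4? -5*t^3/3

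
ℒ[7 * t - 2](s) 7/s^2 - 2/s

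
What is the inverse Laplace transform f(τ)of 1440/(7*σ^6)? 12*τ^5/7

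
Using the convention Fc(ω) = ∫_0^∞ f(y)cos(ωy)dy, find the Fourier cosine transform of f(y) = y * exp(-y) (1 - ω^2)/(ω^2 + 1)^2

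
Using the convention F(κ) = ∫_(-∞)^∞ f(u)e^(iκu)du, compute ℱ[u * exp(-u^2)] I * sqrt(pi) * κ * exp(-κ^2/4)/2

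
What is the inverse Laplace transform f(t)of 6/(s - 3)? 6*exp(3*t)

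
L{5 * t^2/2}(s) 5/s^3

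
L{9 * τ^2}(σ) 18/σ^3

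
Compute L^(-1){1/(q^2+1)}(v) sin(v)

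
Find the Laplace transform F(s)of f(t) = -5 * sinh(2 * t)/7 -10/(7 * s^2-28)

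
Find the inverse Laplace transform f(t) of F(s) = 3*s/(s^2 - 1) 3*cosh(t) 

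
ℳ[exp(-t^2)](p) gamma(p/2)/2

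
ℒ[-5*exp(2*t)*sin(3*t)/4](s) -15/(4*(s - 2)^2 + 36)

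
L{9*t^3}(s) 54/s^4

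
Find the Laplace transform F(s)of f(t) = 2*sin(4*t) 8/(s^2 + 16)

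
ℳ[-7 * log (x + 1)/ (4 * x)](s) 7 * pi * csc (pi * s)/ (4 * (s - 1))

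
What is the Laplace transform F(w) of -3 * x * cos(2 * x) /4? 3 * (4 - w^2) /(4 * (w^2 + 4) ^2) 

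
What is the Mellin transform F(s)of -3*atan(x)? 3*pi*sec(pi*s/2)/(2*s)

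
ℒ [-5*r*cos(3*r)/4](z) 5*(9 - z^2)/(4*(z^2 + 9)^2)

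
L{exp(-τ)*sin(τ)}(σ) 1/((σ+1)^2+1)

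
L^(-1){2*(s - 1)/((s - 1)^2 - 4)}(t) 2*exp(t)*cosh(2*t)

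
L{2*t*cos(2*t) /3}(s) 2*(s^2 - 4) /(3*(s^2+4) ^2) 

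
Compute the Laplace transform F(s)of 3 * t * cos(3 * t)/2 3 * (s^2 - 9)/(2 * (s^2 + 9)^2)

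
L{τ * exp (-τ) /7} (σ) 1/ (7 * (σ + 1) ^2) 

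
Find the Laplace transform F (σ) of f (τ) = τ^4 24/σ^5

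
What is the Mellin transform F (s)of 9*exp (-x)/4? 9*gamma (s)/4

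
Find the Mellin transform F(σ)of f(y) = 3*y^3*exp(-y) 3*gamma(σ + 3)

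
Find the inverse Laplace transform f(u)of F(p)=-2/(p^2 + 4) -sin(2*u)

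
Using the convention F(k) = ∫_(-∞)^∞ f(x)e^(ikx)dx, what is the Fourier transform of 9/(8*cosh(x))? 9*pi/(8*cosh(pi*k/2))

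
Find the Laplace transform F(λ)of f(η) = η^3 6/λ^4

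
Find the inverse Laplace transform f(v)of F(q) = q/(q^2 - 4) cosh(2 * v)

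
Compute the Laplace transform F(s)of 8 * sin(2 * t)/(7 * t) 8 * atan(2/s)/7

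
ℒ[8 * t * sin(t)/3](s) 16 * s/(3 * (s^2 + 1)^2)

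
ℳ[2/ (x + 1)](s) 2*pi*csc (pi*s)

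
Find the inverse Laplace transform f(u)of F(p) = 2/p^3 u^2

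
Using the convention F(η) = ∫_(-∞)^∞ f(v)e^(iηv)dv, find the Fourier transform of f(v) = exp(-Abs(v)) 2/(η^2 + 1)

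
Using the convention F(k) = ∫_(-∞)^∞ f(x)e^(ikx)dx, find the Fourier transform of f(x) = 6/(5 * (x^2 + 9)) 2 * pi * exp(-3 * Abs(k))/5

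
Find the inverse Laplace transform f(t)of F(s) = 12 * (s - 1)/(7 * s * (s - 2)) 12 * exp(t) * cosh(t)/7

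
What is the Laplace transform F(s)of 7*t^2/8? 7/(4*s^3)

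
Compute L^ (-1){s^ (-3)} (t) t^2/2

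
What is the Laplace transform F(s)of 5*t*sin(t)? 10*s/(s^2 + 1)^2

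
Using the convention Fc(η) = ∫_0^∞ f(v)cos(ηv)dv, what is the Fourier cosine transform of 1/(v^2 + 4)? pi*exp(-2*η)/4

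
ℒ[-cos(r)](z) -z/(z^2 + 1)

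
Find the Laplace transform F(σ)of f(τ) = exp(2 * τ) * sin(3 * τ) 3/((σ - 2)^2 + 9)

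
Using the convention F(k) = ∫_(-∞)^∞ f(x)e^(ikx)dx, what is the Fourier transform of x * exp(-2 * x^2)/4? sqrt(2) * I * sqrt(pi) * k * exp(-k^2/8)/32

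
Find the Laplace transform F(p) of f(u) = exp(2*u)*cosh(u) (p - 2) /((p - 2) ^2-1) 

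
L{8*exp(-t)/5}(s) 8/(5*(s + 1))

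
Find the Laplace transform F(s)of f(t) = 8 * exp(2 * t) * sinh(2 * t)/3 16/(3 * s * (s - 4))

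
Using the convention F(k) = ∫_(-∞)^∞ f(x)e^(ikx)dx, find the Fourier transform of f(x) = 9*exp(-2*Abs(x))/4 9/(k^2 + 4)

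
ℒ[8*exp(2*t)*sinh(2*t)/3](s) 16/(3*s*(s - 4))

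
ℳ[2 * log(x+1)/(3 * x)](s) -2 * pi * csc(pi * s)/(3 * s - 3)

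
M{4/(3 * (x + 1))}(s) 4 * pi * csc(pi * s)/3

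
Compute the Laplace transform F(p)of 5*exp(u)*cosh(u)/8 5*(p - 1)/(8*p*(p - 2))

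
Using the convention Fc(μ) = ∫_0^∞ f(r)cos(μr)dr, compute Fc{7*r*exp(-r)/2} 7*(1 - μ^2)/(2*(μ^2 + 1)^2)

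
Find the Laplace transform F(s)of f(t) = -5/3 -5/(3*s)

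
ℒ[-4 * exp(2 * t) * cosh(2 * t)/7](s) 4 * (2 - s)/(7 * s * (s - 4))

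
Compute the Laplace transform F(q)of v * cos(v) (q^2 - 1)/(q^2 + 1)^2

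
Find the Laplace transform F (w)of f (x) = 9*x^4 216/w^5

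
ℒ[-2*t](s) -2/s^2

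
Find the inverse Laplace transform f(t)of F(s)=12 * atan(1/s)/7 12 * sin(t)/(7 * t)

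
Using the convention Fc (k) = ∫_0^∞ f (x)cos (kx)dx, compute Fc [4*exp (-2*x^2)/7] sqrt (2)*sqrt (pi)*exp (-k^2/8)/7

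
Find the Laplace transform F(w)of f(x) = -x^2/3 -2/(3*w^3)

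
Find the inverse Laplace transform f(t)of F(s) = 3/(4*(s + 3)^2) 3*t*exp(-3*t)/4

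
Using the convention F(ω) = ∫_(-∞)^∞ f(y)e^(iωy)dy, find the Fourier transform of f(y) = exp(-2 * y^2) sqrt(2) * sqrt(pi) * exp(-ω^2/8)/2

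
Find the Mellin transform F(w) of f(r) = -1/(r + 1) -pi * csc(pi * w) 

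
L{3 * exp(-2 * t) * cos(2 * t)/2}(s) 3 * (s + 2)/(2 * ((s + 2)^2 + 4))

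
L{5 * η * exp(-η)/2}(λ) 5/(2 * (λ+1)^2)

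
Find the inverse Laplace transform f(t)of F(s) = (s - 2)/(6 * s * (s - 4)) exp(2 * t) * cosh(2 * t)/6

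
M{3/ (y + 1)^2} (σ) -3 * pi * (σ - 1)/sin (pi * σ)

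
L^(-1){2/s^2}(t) 2 * t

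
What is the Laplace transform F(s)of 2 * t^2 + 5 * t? 4/s^3 + 5/s^2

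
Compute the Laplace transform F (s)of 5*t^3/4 15/ (2*s^4)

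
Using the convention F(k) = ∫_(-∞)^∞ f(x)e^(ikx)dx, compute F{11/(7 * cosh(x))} 11 * pi/(7 * cosh(pi * k/2))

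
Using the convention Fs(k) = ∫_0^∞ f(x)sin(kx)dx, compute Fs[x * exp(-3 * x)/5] 6 * k/(5 * (k^2 + 9)^2)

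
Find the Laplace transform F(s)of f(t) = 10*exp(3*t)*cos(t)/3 10*(s - 3)/(3*((s - 3)^2 + 1))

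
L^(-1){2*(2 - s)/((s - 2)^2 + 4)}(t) -2*exp(2*t)*cos(2*t)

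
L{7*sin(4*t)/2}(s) 14/(s^2 + 16)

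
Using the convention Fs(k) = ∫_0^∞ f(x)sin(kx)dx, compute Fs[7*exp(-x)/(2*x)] 7*atan(k)/2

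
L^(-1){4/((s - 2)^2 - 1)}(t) 4 * exp(2 * t) * sinh(t)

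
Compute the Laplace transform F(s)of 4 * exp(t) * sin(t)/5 4/(5 * ((s - 1)^2 + 1))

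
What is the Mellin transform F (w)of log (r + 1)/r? -pi * csc (pi * w)/ (w - 1)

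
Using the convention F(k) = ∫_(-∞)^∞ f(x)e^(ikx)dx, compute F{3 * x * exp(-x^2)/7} 3 * I * sqrt(pi) * k * exp(-k^2/4)/14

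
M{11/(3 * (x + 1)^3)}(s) 11 * pi * (s - 2) * (s - 1)/(6 * sin(pi * s))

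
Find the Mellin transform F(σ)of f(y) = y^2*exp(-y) gamma(σ + 2)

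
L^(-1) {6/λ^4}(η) η^3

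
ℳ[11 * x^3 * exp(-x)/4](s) 11 * gamma(s + 3)/4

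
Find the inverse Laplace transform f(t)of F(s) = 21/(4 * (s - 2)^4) 7 * t^3 * exp(2 * t)/8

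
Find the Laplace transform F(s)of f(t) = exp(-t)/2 1/(2 * (s + 1))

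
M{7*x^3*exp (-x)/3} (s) 7*gamma (s + 3)/3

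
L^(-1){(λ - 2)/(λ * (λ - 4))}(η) exp(2 * η) * cosh(2 * η)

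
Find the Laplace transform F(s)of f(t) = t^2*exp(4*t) 2/(s - 4)^3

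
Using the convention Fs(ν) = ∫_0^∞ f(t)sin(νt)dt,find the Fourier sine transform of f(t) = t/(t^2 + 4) pi * exp(-2 * ν)/2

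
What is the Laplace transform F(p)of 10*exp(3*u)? 10/(p - 3)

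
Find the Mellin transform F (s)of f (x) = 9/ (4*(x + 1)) 9*pi*csc (pi*s)/4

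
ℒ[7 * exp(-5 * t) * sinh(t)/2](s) 7/(2 * ((s + 5)^2 - 1))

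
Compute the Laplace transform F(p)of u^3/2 3/p^4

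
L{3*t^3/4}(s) 9/(2*s^4)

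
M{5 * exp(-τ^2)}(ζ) 5 * gamma(ζ/2)/2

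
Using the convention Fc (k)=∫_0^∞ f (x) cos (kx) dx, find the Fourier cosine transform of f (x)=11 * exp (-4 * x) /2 22/ (k^2 + 16) 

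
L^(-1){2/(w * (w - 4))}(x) exp(2 * x) * sinh(2 * x)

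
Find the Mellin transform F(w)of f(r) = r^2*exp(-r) gamma(w + 2)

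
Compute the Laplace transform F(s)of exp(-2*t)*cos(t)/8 (s + 2)/(8*((s + 2)^2 + 1))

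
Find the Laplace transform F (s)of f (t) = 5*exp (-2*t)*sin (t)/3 5/ (3*( (s + 2)^2 + 1))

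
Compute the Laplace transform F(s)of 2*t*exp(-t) 2/(s + 1)^2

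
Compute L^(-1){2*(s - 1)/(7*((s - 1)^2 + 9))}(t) 2*exp(t)*cos(3*t)/7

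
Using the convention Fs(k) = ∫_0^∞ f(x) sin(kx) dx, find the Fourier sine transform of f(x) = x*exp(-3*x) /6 k/(k^2 + 9) ^2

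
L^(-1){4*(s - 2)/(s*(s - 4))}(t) 4*exp(2*t)*cosh(2*t)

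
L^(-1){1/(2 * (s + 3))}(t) exp(-3 * t)/2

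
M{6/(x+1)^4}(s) gamma(s)*gamma(4 - s)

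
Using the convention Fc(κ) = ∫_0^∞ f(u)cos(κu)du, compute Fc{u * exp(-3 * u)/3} (9 - κ^2)/(3 * (κ^2 + 9)^2)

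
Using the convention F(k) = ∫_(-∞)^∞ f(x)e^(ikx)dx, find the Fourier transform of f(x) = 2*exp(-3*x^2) 2*sqrt(3)*sqrt(pi)*exp(-k^2/12)/3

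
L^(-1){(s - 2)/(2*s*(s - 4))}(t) exp(2*t)*cosh(2*t)/2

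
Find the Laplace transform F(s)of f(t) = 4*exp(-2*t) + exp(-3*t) 4/(s + 2) + 1/(s + 3)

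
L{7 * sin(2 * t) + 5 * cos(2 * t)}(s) 14/(s^2 + 4) + 5 * s/(s^2 + 4)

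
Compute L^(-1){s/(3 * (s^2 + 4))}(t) cos(2 * t)/3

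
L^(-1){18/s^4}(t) 3 * t^3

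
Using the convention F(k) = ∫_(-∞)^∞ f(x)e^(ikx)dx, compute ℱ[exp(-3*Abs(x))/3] 2/(k^2 + 9)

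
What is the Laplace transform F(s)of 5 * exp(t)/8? 5/(8 * (s - 1))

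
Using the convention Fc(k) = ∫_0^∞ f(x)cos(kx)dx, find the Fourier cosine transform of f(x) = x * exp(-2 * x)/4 (4 - k^2)/(4 * (k^2 + 4)^2)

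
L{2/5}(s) 2/(5 * s)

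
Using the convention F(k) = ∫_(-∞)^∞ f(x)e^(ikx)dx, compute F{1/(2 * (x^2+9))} pi * exp(-3 * Abs(k))/6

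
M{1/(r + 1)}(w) pi * csc(pi * w)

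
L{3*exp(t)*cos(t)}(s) 3*(s - 1)/((s - 1)^2+1)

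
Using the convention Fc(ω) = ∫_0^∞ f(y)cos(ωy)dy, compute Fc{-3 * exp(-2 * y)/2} -3/(ω^2 + 4)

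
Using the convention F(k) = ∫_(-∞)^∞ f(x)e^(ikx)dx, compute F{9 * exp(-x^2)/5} 9 * sqrt(pi) * exp(-k^2/4)/5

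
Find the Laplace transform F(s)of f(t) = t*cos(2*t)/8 (s^2 - 4)/(8*(s^2 + 4)^2)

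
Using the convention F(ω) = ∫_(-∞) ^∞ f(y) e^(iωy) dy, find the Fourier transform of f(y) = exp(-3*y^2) sqrt(3)*sqrt(pi)*exp(-ω^2/12) /3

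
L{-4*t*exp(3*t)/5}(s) -4/(5*(s - 3)^2)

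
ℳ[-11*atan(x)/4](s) 11*pi*sec(pi*s/2)/(8*s)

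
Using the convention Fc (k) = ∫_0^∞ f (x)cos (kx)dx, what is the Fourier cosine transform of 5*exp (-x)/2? 5/ (2*(k^2 + 1))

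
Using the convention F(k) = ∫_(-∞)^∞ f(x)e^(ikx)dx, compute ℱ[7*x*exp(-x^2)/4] 7*I*sqrt(pi)*k*exp(-k^2/4)/8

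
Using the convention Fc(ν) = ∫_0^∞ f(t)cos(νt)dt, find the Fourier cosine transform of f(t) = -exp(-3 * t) -3/(ν^2 + 9)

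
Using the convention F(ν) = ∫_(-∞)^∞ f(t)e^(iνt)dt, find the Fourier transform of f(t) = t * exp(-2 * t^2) sqrt(2) * I * sqrt(pi) * ν * exp(-ν^2/8)/8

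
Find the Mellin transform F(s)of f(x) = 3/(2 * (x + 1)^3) 3 * pi * (s - 2) * (s - 1)/(4 * sin(pi * s))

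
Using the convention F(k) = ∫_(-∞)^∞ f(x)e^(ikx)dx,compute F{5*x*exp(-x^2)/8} 5*I*sqrt(pi)*k*exp(-k^2/4)/16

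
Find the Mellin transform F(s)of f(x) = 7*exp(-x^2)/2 7*gamma(s/2)/4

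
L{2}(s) 2/s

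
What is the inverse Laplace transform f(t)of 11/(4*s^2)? 11*t/4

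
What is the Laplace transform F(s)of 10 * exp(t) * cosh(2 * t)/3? 10 * (s - 1)/(3 * ((s - 1)^2-4))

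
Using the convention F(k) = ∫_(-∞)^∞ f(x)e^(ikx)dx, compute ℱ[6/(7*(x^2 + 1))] 6*pi*exp(-Abs(k))/7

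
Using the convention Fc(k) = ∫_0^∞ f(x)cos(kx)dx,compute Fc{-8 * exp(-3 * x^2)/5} -4 * sqrt(3) * sqrt(pi) * exp(-k^2/12)/15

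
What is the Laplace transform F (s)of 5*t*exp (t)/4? 5/ (4*(s - 1)^2)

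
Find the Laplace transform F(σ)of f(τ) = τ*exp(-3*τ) (σ + 3)^(-2)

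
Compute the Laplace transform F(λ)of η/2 1/(2*λ^2)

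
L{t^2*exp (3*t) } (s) 2/ (s - 3) ^3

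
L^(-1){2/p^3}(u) u^2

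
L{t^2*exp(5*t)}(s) 2/(s - 5)^3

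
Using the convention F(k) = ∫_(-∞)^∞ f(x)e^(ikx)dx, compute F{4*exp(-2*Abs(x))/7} 16/(7*(k^2 + 4))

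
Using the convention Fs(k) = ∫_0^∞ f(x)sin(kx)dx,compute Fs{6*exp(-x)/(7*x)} 6*atan(k)/7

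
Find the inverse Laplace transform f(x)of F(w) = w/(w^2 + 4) cos(2*x)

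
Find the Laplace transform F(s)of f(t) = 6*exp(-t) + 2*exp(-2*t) 6/(s + 1) + 2/(s + 2)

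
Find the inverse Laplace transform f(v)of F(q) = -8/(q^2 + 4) -4*sin(2*v)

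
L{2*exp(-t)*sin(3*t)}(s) 6/((s+1)^2+9)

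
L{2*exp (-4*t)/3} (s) 2/ (3*(s + 4))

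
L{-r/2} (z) -1/ (2*z^2)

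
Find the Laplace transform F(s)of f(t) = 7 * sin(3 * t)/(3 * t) 7 * atan(3/s)/3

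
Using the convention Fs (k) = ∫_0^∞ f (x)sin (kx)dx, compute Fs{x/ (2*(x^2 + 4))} pi*exp (-2*k)/4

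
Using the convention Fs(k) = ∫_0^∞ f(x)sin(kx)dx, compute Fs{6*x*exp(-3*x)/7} 36*k/(7*(k^2 + 9)^2)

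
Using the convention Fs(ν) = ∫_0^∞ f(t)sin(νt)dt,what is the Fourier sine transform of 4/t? 2 * pi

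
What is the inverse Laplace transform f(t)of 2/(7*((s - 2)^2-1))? 2*exp(2*t)*sinh(t)/7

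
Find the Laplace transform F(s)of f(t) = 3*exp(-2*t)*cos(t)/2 3*(s + 2)/(2*((s + 2)^2 + 1))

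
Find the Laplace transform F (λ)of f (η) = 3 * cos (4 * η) 3 * λ/ (λ^2 + 16)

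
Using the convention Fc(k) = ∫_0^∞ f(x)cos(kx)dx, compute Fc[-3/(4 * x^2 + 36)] -pi * exp(-3 * k)/8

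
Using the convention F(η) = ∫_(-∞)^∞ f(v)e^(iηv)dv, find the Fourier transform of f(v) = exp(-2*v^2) sqrt(2)*sqrt(pi)*exp(-η^2/8)/2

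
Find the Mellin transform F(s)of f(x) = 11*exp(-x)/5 11*gamma(s)/5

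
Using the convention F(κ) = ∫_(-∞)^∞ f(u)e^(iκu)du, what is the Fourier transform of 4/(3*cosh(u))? 4*pi/(3*cosh(pi*κ/2))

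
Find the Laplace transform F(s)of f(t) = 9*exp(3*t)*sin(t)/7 9/(7*((s - 3)^2 + 1))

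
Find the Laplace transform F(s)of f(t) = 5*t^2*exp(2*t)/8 5/(4*(s - 2)^3)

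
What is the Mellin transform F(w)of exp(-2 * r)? gamma(w)/2^w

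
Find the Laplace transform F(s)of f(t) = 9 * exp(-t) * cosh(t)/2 9 * (s + 1)/(2 * s * (s + 2))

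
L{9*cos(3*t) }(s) 9*s/(s^2 + 9) 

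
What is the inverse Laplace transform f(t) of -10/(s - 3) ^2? -10*t*exp(3*t) 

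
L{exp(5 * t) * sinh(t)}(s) 1/((s - 5)^2 - 1)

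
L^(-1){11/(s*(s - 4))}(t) 11*exp(2*t)*sinh(2*t)/2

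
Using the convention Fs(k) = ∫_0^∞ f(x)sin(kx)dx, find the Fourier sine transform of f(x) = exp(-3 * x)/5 k/(5 * (k^2 + 9))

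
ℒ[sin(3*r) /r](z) atan(3/z) 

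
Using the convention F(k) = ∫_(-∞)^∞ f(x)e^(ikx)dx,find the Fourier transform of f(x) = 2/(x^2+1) 2 * pi * exp(-Abs(k))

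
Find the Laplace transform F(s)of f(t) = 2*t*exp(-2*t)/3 2/(3*(s + 2)^2)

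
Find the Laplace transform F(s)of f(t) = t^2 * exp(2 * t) 2/(s - 2)^3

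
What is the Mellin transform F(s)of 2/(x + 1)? 2 * pi * csc(pi * s)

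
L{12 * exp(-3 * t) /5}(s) 12/(5 * (s + 3) ) 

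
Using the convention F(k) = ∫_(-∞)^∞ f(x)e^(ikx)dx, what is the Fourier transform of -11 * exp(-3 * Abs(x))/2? -33/(k^2 + 9)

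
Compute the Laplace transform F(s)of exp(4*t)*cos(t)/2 (s - 4)/(2*((s - 4)^2 + 1))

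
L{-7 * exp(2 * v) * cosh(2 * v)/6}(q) 7 * (2 - q)/(6 * q * (q - 4))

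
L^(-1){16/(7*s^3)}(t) 8*t^2/7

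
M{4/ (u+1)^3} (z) 2*pi*(z - 2)*(z - 1)/sin (pi*z)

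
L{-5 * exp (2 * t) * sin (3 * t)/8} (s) -15/ (8 * (s - 2)^2 + 72)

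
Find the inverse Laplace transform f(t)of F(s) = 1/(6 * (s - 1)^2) t * exp(t)/6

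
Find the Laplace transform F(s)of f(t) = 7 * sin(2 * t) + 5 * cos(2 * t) 14/(s^2 + 4) + 5 * s/(s^2 + 4)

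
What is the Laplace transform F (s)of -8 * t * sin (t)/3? -16 * s/ (3 * (s^2 + 1)^2)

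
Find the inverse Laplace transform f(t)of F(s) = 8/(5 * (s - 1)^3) 4 * t^2 * exp(t)/5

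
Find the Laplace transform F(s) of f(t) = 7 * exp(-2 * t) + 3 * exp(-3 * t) 7/(s + 2) + 3/(s + 3) 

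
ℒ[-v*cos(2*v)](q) (4 - q^2)/(q^2 + 4)^2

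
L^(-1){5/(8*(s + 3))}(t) 5*exp(-3*t)/8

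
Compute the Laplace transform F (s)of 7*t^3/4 21/ (2*s^4)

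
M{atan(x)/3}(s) -pi * sec(pi * s/2)/(6 * s)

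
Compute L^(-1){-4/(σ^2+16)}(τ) -sin(4 * τ)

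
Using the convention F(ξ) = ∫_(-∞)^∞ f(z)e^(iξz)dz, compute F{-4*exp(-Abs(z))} -8/(ξ^2 + 1)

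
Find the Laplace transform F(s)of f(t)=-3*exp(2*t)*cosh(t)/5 3*(2 - s)/(5*((s - 2)^2 - 1))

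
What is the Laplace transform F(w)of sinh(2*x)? 2/(w^2 - 4)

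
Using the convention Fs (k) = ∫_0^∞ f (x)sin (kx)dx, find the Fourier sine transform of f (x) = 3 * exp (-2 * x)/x 3 * atan (k/2)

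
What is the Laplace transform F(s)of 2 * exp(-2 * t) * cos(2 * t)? 2 * (s + 2)/((s + 2)^2 + 4)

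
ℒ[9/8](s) 9/(8*s)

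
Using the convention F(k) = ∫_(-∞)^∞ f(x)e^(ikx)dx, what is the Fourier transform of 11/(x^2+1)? 11*pi*exp(-Abs(k))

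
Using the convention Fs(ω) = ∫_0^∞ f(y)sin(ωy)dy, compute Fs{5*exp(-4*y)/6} 5*ω/(6*(ω^2 + 16))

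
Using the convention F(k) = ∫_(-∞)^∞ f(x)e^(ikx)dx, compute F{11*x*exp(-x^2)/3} 11*I*sqrt(pi)*k*exp(-k^2/4)/6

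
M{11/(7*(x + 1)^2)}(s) -11*pi*(s - 1)/(7*sin(pi*s))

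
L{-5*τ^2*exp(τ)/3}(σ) -10/(3*(σ - 1)^3)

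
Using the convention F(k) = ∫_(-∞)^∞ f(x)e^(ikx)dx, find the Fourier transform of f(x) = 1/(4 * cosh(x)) pi/(4 * cosh(pi * k/2))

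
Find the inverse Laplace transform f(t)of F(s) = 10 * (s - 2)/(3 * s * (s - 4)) 10 * exp(2 * t) * cosh(2 * t)/3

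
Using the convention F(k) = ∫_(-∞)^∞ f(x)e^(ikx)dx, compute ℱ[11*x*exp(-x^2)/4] 11*I*sqrt(pi)*k*exp(-k^2/4)/8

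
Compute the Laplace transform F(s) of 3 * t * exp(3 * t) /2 3/(2 * (s - 3) ^2) 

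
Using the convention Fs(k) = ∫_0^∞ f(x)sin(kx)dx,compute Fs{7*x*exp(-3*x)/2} 21*k/(k^2 + 9)^2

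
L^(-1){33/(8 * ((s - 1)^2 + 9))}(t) 11 * exp(t) * sin(3 * t)/8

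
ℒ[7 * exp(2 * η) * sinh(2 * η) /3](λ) 14/(3 * λ * (λ - 4) ) 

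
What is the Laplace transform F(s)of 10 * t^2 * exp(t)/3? 20/(3 * (s - 1)^3)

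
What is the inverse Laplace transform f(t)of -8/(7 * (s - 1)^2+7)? -8 * exp(t) * sin(t)/7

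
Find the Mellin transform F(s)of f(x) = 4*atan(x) -2*pi*sec(pi*s/2)/s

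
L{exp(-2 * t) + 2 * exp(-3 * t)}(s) 1/(s + 2) + 2/(s + 3)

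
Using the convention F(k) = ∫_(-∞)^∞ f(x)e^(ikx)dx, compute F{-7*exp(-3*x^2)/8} -7*sqrt(3)*sqrt(pi)*exp(-k^2/12)/24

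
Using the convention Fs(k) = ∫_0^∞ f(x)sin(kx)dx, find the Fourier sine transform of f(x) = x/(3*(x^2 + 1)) pi*exp(-k)/6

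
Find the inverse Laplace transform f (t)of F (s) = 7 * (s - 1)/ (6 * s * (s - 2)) 7 * exp (t) * cosh (t)/6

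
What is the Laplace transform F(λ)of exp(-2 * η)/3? 1/(3 * (λ + 2))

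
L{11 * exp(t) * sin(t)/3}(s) 11/(3 * ((s - 1)^2 + 1))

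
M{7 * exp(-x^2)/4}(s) 7 * gamma(s/2)/8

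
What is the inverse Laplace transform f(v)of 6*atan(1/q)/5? 6*sin(v)/(5*v)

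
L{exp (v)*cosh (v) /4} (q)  (q - 1) / (4*q*(q - 2) ) 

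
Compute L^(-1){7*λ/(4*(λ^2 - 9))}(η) 7*cosh(3*η)/4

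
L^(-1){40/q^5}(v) 5*v^4/3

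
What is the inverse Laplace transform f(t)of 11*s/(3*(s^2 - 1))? 11*cosh(t)/3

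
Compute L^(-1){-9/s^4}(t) -3 * t^3/2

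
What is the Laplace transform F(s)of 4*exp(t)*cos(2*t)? 4*(s - 1)/((s - 1)^2 + 4)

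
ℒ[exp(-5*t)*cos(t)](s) (s + 5)/((s + 5)^2 + 1)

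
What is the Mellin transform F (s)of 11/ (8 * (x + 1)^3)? 11 * pi * (s - 2) * (s - 1)/ (16 * sin (pi * s))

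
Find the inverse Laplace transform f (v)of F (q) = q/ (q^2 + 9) cos (3 * v)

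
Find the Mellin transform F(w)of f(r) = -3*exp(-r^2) -3*gamma(w/2)/2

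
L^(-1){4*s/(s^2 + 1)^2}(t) 2*t*sin(t)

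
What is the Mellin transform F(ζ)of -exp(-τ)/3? -gamma(ζ)/3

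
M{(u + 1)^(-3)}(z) pi * (z - 2) * (z - 1)/(2 * sin(pi * z))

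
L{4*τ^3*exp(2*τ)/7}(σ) 24/(7*(σ - 2)^4)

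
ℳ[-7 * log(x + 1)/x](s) 7 * pi * csc(pi * s)/(s - 1)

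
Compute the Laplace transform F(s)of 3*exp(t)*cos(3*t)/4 3*(s - 1)/(4*((s - 1)^2 + 9))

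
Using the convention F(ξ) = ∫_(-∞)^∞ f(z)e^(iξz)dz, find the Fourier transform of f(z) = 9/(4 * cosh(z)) 9 * pi/(4 * cosh(pi * ξ/2))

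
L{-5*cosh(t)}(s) -5*s/(s^2-1)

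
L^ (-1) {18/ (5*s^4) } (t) 3*t^3/5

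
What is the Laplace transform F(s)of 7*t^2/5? 14/(5*s^3)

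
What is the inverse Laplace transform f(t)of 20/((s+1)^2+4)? 10 * exp(-t) * sin(2 * t)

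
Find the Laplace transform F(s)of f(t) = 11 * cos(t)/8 11 * s/(8 * (s^2 + 1))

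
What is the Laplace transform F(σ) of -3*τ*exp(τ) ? -3/(σ - 1) ^2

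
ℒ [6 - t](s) 6/s - 1/s^2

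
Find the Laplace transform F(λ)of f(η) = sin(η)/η atan(1/λ)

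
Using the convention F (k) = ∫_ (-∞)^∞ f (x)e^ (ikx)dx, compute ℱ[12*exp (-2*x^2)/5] 6*sqrt (2)*sqrt (pi)*exp (-k^2/8)/5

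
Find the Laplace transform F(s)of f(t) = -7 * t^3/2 -21/s^4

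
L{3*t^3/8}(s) 9/(4*s^4)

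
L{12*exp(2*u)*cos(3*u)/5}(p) 12*(p - 2)/(5*((p - 2)^2+9))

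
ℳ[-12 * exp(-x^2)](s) -6 * gamma(s/2)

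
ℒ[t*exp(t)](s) (s - 1)^(-2)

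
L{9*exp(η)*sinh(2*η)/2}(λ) 9/((λ - 1)^2 - 4)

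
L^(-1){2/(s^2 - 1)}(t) 2*sinh(t)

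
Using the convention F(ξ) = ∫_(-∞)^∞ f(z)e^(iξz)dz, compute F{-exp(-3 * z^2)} -sqrt(3) * sqrt(pi) * exp(-ξ^2/12)/3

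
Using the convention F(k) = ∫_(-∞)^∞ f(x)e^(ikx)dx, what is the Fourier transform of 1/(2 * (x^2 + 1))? pi * exp(-Abs(k))/2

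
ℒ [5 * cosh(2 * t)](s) 5 * s/(s^2 - 4)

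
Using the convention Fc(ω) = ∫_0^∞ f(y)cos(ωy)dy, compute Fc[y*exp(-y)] (1 - ω^2)/(ω^2 + 1)^2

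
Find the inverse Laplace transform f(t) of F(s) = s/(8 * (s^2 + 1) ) cos(t) /8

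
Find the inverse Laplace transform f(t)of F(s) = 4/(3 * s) 4/3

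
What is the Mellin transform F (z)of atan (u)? -pi * sec (pi * z/2)/ (2 * z)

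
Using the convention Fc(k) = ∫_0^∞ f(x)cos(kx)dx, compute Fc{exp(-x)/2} 1/(2*(k^2 + 1))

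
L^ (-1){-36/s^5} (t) -3 * t^4/2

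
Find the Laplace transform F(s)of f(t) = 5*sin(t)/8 5/(8*(s^2 + 1))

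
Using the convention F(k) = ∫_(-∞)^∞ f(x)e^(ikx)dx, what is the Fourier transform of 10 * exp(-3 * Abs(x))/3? 20/(k^2 + 9)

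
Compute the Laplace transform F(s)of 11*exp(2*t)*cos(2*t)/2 11*(s - 2)/(2*((s - 2)^2 + 4))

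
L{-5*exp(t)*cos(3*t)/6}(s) 5*(1 - s)/(6*((s - 1)^2 + 9))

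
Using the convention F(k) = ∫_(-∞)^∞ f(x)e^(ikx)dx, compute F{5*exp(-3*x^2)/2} 5*sqrt(3)*sqrt(pi)*exp(-k^2/12)/6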